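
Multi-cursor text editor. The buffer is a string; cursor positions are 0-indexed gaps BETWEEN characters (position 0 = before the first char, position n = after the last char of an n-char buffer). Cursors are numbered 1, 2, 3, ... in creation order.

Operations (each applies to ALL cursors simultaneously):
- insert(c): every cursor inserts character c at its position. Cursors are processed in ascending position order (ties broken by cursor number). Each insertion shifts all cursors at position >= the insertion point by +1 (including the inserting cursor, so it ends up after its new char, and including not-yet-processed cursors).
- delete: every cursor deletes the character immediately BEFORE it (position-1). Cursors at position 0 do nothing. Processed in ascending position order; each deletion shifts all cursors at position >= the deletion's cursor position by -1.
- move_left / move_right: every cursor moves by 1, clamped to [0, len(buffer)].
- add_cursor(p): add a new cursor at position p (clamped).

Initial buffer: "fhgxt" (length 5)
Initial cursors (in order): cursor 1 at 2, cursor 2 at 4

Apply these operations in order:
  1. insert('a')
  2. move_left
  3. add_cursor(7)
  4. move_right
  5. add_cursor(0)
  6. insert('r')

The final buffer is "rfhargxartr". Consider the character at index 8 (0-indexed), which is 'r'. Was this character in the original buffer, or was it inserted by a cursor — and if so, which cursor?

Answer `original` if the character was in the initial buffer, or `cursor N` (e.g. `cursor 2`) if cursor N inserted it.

Answer: cursor 2

Derivation:
After op 1 (insert('a')): buffer="fhagxat" (len 7), cursors c1@3 c2@6, authorship ..1..2.
After op 2 (move_left): buffer="fhagxat" (len 7), cursors c1@2 c2@5, authorship ..1..2.
After op 3 (add_cursor(7)): buffer="fhagxat" (len 7), cursors c1@2 c2@5 c3@7, authorship ..1..2.
After op 4 (move_right): buffer="fhagxat" (len 7), cursors c1@3 c2@6 c3@7, authorship ..1..2.
After op 5 (add_cursor(0)): buffer="fhagxat" (len 7), cursors c4@0 c1@3 c2@6 c3@7, authorship ..1..2.
After op 6 (insert('r')): buffer="rfhargxartr" (len 11), cursors c4@1 c1@5 c2@9 c3@11, authorship 4..11..22.3
Authorship (.=original, N=cursor N): 4 . . 1 1 . . 2 2 . 3
Index 8: author = 2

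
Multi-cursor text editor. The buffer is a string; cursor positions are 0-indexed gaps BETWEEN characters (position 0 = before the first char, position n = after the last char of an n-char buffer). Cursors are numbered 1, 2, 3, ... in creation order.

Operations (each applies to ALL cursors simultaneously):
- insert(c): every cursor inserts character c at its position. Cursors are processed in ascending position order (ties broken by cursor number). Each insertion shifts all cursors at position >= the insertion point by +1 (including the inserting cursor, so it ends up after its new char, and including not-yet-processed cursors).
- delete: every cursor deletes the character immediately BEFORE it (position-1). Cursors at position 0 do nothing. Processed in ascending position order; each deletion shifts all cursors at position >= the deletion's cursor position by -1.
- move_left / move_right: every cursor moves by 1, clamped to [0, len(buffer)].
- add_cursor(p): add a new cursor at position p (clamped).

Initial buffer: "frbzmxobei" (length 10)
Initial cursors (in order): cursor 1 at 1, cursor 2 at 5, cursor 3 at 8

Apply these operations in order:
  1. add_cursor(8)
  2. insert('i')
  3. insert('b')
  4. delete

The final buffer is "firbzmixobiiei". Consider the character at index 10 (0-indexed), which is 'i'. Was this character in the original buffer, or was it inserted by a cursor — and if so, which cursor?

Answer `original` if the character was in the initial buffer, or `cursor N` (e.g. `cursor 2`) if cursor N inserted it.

After op 1 (add_cursor(8)): buffer="frbzmxobei" (len 10), cursors c1@1 c2@5 c3@8 c4@8, authorship ..........
After op 2 (insert('i')): buffer="firbzmixobiiei" (len 14), cursors c1@2 c2@7 c3@12 c4@12, authorship .1....2...34..
After op 3 (insert('b')): buffer="fibrbzmibxobiibbei" (len 18), cursors c1@3 c2@9 c3@16 c4@16, authorship .11....22...3434..
After op 4 (delete): buffer="firbzmixobiiei" (len 14), cursors c1@2 c2@7 c3@12 c4@12, authorship .1....2...34..
Authorship (.=original, N=cursor N): . 1 . . . . 2 . . . 3 4 . .
Index 10: author = 3

Answer: cursor 3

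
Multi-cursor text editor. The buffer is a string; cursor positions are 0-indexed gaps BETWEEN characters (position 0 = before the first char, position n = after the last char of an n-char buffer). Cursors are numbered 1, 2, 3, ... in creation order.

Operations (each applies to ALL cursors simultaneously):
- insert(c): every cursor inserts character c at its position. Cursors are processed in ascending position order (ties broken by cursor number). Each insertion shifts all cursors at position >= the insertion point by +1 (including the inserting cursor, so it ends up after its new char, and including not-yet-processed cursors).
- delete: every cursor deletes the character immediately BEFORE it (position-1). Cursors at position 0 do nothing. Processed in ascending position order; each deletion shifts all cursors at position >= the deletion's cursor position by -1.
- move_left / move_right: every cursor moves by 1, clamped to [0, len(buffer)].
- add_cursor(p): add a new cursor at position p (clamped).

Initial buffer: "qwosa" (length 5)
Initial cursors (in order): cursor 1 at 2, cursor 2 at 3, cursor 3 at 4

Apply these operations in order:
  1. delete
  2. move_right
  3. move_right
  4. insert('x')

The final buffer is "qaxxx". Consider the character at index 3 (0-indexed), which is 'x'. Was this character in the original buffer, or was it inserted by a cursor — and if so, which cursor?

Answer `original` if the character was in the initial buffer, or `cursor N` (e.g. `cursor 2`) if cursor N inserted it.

After op 1 (delete): buffer="qa" (len 2), cursors c1@1 c2@1 c3@1, authorship ..
After op 2 (move_right): buffer="qa" (len 2), cursors c1@2 c2@2 c3@2, authorship ..
After op 3 (move_right): buffer="qa" (len 2), cursors c1@2 c2@2 c3@2, authorship ..
After op 4 (insert('x')): buffer="qaxxx" (len 5), cursors c1@5 c2@5 c3@5, authorship ..123
Authorship (.=original, N=cursor N): . . 1 2 3
Index 3: author = 2

Answer: cursor 2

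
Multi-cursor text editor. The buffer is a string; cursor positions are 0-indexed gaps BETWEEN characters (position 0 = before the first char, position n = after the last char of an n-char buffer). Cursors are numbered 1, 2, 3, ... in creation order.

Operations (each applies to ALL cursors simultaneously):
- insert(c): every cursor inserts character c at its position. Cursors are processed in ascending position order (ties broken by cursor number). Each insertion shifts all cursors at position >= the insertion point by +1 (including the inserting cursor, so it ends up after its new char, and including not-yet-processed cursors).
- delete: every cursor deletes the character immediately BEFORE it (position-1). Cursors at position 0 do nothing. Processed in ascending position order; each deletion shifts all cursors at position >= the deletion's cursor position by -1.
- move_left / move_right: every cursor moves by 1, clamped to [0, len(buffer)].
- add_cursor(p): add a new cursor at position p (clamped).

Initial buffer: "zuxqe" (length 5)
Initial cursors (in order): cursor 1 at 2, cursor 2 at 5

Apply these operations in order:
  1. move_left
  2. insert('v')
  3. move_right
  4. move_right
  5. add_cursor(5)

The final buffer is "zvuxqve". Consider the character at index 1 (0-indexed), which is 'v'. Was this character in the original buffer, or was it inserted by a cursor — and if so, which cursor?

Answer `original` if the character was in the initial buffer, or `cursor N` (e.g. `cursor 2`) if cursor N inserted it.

Answer: cursor 1

Derivation:
After op 1 (move_left): buffer="zuxqe" (len 5), cursors c1@1 c2@4, authorship .....
After op 2 (insert('v')): buffer="zvuxqve" (len 7), cursors c1@2 c2@6, authorship .1...2.
After op 3 (move_right): buffer="zvuxqve" (len 7), cursors c1@3 c2@7, authorship .1...2.
After op 4 (move_right): buffer="zvuxqve" (len 7), cursors c1@4 c2@7, authorship .1...2.
After op 5 (add_cursor(5)): buffer="zvuxqve" (len 7), cursors c1@4 c3@5 c2@7, authorship .1...2.
Authorship (.=original, N=cursor N): . 1 . . . 2 .
Index 1: author = 1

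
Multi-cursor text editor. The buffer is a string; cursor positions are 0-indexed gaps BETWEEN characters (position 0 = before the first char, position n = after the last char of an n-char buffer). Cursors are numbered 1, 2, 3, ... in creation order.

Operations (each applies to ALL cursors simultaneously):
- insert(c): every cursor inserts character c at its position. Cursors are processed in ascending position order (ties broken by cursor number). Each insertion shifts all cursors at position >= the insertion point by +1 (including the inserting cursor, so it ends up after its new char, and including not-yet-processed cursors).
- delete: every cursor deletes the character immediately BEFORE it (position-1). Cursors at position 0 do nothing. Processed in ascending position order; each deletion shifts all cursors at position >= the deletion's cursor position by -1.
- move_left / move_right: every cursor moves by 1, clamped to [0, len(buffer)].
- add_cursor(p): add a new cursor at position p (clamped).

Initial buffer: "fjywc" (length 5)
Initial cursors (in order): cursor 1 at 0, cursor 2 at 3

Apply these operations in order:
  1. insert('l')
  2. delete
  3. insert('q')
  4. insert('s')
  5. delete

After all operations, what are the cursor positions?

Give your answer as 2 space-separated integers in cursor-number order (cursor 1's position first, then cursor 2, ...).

Answer: 1 5

Derivation:
After op 1 (insert('l')): buffer="lfjylwc" (len 7), cursors c1@1 c2@5, authorship 1...2..
After op 2 (delete): buffer="fjywc" (len 5), cursors c1@0 c2@3, authorship .....
After op 3 (insert('q')): buffer="qfjyqwc" (len 7), cursors c1@1 c2@5, authorship 1...2..
After op 4 (insert('s')): buffer="qsfjyqswc" (len 9), cursors c1@2 c2@7, authorship 11...22..
After op 5 (delete): buffer="qfjyqwc" (len 7), cursors c1@1 c2@5, authorship 1...2..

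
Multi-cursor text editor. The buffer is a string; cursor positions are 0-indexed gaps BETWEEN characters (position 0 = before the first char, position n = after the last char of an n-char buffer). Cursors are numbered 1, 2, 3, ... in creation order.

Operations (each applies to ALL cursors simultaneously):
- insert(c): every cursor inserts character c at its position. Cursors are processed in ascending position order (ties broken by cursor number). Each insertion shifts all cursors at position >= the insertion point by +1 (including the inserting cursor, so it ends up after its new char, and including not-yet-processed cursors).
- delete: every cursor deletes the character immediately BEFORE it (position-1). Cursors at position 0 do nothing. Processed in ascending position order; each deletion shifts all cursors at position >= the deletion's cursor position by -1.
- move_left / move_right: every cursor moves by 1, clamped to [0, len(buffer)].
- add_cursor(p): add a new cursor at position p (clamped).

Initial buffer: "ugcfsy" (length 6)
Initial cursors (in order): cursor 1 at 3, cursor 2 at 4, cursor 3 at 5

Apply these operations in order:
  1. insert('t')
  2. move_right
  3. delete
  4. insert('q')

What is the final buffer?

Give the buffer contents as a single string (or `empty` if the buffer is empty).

After op 1 (insert('t')): buffer="ugctftsty" (len 9), cursors c1@4 c2@6 c3@8, authorship ...1.2.3.
After op 2 (move_right): buffer="ugctftsty" (len 9), cursors c1@5 c2@7 c3@9, authorship ...1.2.3.
After op 3 (delete): buffer="ugcttt" (len 6), cursors c1@4 c2@5 c3@6, authorship ...123
After op 4 (insert('q')): buffer="ugctqtqtq" (len 9), cursors c1@5 c2@7 c3@9, authorship ...112233

Answer: ugctqtqtq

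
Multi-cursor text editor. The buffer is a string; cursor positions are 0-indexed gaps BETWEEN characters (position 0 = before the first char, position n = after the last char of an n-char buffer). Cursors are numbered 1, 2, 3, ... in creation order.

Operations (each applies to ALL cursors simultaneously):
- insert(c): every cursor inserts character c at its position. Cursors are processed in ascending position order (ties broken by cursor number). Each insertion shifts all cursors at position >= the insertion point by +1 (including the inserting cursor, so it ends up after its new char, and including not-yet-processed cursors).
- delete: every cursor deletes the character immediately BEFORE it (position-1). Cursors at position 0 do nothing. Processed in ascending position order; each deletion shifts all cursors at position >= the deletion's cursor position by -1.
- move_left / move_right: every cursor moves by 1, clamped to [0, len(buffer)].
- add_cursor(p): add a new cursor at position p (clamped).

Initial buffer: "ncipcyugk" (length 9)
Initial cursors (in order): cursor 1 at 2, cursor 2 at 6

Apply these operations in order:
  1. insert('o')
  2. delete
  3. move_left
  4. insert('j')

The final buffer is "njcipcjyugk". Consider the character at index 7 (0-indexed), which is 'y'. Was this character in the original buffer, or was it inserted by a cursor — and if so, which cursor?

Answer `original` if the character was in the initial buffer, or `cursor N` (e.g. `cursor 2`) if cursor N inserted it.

Answer: original

Derivation:
After op 1 (insert('o')): buffer="ncoipcyougk" (len 11), cursors c1@3 c2@8, authorship ..1....2...
After op 2 (delete): buffer="ncipcyugk" (len 9), cursors c1@2 c2@6, authorship .........
After op 3 (move_left): buffer="ncipcyugk" (len 9), cursors c1@1 c2@5, authorship .........
After op 4 (insert('j')): buffer="njcipcjyugk" (len 11), cursors c1@2 c2@7, authorship .1....2....
Authorship (.=original, N=cursor N): . 1 . . . . 2 . . . .
Index 7: author = original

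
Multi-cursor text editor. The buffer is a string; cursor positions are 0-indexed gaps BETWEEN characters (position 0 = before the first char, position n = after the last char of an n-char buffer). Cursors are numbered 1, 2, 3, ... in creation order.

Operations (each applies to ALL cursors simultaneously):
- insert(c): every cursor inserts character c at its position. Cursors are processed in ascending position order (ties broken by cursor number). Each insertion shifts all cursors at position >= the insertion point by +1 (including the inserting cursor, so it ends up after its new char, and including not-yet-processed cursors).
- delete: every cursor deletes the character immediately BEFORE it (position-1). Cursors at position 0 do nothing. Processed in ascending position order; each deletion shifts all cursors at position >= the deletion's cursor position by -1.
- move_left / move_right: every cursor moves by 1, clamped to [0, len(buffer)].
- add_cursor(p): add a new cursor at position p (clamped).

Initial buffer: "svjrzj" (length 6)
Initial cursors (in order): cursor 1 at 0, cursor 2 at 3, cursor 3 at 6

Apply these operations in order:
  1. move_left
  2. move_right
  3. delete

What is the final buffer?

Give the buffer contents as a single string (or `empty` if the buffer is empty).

After op 1 (move_left): buffer="svjrzj" (len 6), cursors c1@0 c2@2 c3@5, authorship ......
After op 2 (move_right): buffer="svjrzj" (len 6), cursors c1@1 c2@3 c3@6, authorship ......
After op 3 (delete): buffer="vrz" (len 3), cursors c1@0 c2@1 c3@3, authorship ...

Answer: vrz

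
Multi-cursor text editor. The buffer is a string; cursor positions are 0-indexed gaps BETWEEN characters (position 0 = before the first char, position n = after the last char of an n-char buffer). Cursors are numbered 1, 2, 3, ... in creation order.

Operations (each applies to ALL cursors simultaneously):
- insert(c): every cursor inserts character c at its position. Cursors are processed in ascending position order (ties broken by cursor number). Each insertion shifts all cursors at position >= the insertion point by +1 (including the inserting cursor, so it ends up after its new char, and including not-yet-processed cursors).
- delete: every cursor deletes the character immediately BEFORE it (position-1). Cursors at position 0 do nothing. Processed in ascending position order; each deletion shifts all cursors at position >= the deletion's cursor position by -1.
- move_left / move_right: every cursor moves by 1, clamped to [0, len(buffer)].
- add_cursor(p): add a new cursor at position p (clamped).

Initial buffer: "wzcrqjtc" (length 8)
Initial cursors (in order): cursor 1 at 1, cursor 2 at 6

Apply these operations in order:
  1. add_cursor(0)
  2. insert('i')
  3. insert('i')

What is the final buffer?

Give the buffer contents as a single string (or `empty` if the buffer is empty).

Answer: iiwiizcrqjiitc

Derivation:
After op 1 (add_cursor(0)): buffer="wzcrqjtc" (len 8), cursors c3@0 c1@1 c2@6, authorship ........
After op 2 (insert('i')): buffer="iwizcrqjitc" (len 11), cursors c3@1 c1@3 c2@9, authorship 3.1.....2..
After op 3 (insert('i')): buffer="iiwiizcrqjiitc" (len 14), cursors c3@2 c1@5 c2@12, authorship 33.11.....22..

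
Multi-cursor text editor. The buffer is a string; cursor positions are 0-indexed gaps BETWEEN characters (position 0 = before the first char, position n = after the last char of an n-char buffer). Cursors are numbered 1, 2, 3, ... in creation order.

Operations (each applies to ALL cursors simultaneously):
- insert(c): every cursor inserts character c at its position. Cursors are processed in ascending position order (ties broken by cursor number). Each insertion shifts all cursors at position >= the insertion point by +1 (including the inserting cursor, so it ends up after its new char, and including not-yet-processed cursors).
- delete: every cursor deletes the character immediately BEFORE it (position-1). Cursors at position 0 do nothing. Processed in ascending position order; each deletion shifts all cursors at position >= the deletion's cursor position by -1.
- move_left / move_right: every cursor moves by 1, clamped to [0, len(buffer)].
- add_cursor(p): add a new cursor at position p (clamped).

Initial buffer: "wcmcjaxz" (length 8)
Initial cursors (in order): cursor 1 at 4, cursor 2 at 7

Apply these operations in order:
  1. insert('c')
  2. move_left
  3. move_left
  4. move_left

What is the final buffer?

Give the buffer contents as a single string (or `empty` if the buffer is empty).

After op 1 (insert('c')): buffer="wcmccjaxcz" (len 10), cursors c1@5 c2@9, authorship ....1...2.
After op 2 (move_left): buffer="wcmccjaxcz" (len 10), cursors c1@4 c2@8, authorship ....1...2.
After op 3 (move_left): buffer="wcmccjaxcz" (len 10), cursors c1@3 c2@7, authorship ....1...2.
After op 4 (move_left): buffer="wcmccjaxcz" (len 10), cursors c1@2 c2@6, authorship ....1...2.

Answer: wcmccjaxcz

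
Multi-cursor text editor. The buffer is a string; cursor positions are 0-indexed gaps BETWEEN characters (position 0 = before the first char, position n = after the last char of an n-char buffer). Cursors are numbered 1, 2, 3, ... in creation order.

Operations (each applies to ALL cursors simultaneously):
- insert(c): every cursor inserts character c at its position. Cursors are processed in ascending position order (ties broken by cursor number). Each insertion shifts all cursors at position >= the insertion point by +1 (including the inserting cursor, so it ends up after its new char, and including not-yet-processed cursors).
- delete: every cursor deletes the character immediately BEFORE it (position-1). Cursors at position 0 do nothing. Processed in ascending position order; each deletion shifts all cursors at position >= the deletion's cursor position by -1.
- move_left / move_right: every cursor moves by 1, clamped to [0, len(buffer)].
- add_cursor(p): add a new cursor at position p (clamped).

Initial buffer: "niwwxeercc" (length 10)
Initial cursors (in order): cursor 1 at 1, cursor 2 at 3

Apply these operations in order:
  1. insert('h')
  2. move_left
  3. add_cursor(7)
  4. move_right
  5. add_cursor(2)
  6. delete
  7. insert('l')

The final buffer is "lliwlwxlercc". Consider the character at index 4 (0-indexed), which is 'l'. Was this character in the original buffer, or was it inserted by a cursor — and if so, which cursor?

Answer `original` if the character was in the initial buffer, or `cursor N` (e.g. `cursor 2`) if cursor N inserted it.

Answer: cursor 2

Derivation:
After op 1 (insert('h')): buffer="nhiwhwxeercc" (len 12), cursors c1@2 c2@5, authorship .1..2.......
After op 2 (move_left): buffer="nhiwhwxeercc" (len 12), cursors c1@1 c2@4, authorship .1..2.......
After op 3 (add_cursor(7)): buffer="nhiwhwxeercc" (len 12), cursors c1@1 c2@4 c3@7, authorship .1..2.......
After op 4 (move_right): buffer="nhiwhwxeercc" (len 12), cursors c1@2 c2@5 c3@8, authorship .1..2.......
After op 5 (add_cursor(2)): buffer="nhiwhwxeercc" (len 12), cursors c1@2 c4@2 c2@5 c3@8, authorship .1..2.......
After op 6 (delete): buffer="iwwxercc" (len 8), cursors c1@0 c4@0 c2@2 c3@4, authorship ........
After op 7 (insert('l')): buffer="lliwlwxlercc" (len 12), cursors c1@2 c4@2 c2@5 c3@8, authorship 14..2..3....
Authorship (.=original, N=cursor N): 1 4 . . 2 . . 3 . . . .
Index 4: author = 2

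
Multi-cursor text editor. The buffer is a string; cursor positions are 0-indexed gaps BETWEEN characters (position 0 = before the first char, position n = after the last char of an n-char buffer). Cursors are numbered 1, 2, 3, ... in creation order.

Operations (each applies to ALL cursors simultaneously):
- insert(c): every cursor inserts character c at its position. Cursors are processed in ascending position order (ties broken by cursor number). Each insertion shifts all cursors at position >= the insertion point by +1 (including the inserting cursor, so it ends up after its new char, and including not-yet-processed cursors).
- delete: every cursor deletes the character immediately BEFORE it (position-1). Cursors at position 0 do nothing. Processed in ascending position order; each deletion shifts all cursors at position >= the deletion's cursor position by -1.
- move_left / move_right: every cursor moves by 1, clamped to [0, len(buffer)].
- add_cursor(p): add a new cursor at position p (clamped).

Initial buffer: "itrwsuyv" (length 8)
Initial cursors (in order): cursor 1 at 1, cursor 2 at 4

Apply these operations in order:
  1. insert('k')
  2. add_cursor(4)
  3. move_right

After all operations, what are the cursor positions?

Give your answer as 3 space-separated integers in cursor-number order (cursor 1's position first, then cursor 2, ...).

After op 1 (insert('k')): buffer="iktrwksuyv" (len 10), cursors c1@2 c2@6, authorship .1...2....
After op 2 (add_cursor(4)): buffer="iktrwksuyv" (len 10), cursors c1@2 c3@4 c2@6, authorship .1...2....
After op 3 (move_right): buffer="iktrwksuyv" (len 10), cursors c1@3 c3@5 c2@7, authorship .1...2....

Answer: 3 7 5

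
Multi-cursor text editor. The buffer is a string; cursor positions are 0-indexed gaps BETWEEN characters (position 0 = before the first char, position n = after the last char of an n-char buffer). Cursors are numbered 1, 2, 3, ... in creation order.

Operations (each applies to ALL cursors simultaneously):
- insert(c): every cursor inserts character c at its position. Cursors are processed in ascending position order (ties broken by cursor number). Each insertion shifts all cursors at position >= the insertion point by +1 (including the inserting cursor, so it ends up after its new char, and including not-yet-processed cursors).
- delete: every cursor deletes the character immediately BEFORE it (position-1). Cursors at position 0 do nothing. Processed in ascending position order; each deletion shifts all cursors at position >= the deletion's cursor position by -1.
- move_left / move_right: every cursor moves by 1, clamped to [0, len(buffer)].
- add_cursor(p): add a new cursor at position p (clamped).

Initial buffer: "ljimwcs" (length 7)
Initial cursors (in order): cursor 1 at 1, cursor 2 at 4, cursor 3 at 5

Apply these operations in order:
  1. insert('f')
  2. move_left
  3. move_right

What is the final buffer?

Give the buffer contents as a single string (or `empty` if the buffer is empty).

After op 1 (insert('f')): buffer="lfjimfwfcs" (len 10), cursors c1@2 c2@6 c3@8, authorship .1...2.3..
After op 2 (move_left): buffer="lfjimfwfcs" (len 10), cursors c1@1 c2@5 c3@7, authorship .1...2.3..
After op 3 (move_right): buffer="lfjimfwfcs" (len 10), cursors c1@2 c2@6 c3@8, authorship .1...2.3..

Answer: lfjimfwfcs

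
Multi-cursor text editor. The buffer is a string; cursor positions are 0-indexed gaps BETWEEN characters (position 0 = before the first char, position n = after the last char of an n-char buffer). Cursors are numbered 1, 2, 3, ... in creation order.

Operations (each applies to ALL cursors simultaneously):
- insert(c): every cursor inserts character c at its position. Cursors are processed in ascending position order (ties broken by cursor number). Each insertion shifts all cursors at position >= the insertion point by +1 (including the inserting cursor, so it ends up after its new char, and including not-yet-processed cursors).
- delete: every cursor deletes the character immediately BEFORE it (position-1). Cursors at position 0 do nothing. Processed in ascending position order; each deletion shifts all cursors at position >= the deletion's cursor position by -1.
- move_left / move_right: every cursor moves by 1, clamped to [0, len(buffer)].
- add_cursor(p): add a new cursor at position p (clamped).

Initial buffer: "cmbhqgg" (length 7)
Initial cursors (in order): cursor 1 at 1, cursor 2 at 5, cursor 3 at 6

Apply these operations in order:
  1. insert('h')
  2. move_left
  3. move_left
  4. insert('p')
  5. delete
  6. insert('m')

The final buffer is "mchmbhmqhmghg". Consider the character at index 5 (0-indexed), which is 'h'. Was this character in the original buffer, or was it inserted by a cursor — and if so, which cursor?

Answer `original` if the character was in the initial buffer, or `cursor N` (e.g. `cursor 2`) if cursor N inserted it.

Answer: original

Derivation:
After op 1 (insert('h')): buffer="chmbhqhghg" (len 10), cursors c1@2 c2@7 c3@9, authorship .1....2.3.
After op 2 (move_left): buffer="chmbhqhghg" (len 10), cursors c1@1 c2@6 c3@8, authorship .1....2.3.
After op 3 (move_left): buffer="chmbhqhghg" (len 10), cursors c1@0 c2@5 c3@7, authorship .1....2.3.
After op 4 (insert('p')): buffer="pchmbhpqhpghg" (len 13), cursors c1@1 c2@7 c3@10, authorship 1.1...2.23.3.
After op 5 (delete): buffer="chmbhqhghg" (len 10), cursors c1@0 c2@5 c3@7, authorship .1....2.3.
After op 6 (insert('m')): buffer="mchmbhmqhmghg" (len 13), cursors c1@1 c2@7 c3@10, authorship 1.1...2.23.3.
Authorship (.=original, N=cursor N): 1 . 1 . . . 2 . 2 3 . 3 .
Index 5: author = original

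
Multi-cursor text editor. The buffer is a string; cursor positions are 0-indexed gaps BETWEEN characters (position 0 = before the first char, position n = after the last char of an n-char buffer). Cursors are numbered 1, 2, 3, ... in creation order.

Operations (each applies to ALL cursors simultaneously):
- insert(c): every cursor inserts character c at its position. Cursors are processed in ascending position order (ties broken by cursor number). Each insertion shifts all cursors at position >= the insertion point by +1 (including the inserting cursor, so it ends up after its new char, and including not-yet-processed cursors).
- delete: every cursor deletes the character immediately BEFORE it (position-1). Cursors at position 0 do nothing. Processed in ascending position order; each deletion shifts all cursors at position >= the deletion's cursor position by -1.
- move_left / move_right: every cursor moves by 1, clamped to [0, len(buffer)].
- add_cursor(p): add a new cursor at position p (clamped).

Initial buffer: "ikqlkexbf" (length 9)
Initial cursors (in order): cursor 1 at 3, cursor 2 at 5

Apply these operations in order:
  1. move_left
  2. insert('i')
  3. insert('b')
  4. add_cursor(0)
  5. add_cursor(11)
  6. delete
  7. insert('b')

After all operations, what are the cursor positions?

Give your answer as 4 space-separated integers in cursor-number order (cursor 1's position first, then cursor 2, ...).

After op 1 (move_left): buffer="ikqlkexbf" (len 9), cursors c1@2 c2@4, authorship .........
After op 2 (insert('i')): buffer="ikiqlikexbf" (len 11), cursors c1@3 c2@6, authorship ..1..2.....
After op 3 (insert('b')): buffer="ikibqlibkexbf" (len 13), cursors c1@4 c2@8, authorship ..11..22.....
After op 4 (add_cursor(0)): buffer="ikibqlibkexbf" (len 13), cursors c3@0 c1@4 c2@8, authorship ..11..22.....
After op 5 (add_cursor(11)): buffer="ikibqlibkexbf" (len 13), cursors c3@0 c1@4 c2@8 c4@11, authorship ..11..22.....
After op 6 (delete): buffer="ikiqlikebf" (len 10), cursors c3@0 c1@3 c2@6 c4@8, authorship ..1..2....
After op 7 (insert('b')): buffer="bikibqlibkebbf" (len 14), cursors c3@1 c1@5 c2@9 c4@12, authorship 3..11..22..4..

Answer: 5 9 1 12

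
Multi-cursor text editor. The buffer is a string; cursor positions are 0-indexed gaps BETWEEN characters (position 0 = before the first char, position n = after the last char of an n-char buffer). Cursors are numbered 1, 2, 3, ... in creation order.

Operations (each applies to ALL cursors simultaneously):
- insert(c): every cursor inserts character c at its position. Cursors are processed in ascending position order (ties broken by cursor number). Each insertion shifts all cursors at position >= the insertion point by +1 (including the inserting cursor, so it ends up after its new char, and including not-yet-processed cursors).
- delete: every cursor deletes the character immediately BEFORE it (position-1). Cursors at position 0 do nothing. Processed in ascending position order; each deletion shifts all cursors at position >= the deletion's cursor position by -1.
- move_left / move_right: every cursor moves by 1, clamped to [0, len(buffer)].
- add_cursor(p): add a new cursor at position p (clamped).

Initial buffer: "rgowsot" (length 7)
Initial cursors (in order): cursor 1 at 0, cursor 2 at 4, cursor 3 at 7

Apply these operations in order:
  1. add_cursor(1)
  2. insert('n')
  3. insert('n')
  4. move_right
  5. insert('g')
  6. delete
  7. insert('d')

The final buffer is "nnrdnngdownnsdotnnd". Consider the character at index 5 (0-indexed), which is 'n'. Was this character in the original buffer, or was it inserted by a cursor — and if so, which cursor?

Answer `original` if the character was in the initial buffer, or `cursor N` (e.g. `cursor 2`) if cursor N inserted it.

Answer: cursor 4

Derivation:
After op 1 (add_cursor(1)): buffer="rgowsot" (len 7), cursors c1@0 c4@1 c2@4 c3@7, authorship .......
After op 2 (insert('n')): buffer="nrngownsotn" (len 11), cursors c1@1 c4@3 c2@7 c3@11, authorship 1.4...2...3
After op 3 (insert('n')): buffer="nnrnngownnsotnn" (len 15), cursors c1@2 c4@5 c2@10 c3@15, authorship 11.44...22...33
After op 4 (move_right): buffer="nnrnngownnsotnn" (len 15), cursors c1@3 c4@6 c2@11 c3@15, authorship 11.44...22...33
After op 5 (insert('g')): buffer="nnrgnnggownnsgotnng" (len 19), cursors c1@4 c4@8 c2@14 c3@19, authorship 11.144.4..22.2..333
After op 6 (delete): buffer="nnrnngownnsotnn" (len 15), cursors c1@3 c4@6 c2@11 c3@15, authorship 11.44...22...33
After op 7 (insert('d')): buffer="nnrdnngdownnsdotnnd" (len 19), cursors c1@4 c4@8 c2@14 c3@19, authorship 11.144.4..22.2..333
Authorship (.=original, N=cursor N): 1 1 . 1 4 4 . 4 . . 2 2 . 2 . . 3 3 3
Index 5: author = 4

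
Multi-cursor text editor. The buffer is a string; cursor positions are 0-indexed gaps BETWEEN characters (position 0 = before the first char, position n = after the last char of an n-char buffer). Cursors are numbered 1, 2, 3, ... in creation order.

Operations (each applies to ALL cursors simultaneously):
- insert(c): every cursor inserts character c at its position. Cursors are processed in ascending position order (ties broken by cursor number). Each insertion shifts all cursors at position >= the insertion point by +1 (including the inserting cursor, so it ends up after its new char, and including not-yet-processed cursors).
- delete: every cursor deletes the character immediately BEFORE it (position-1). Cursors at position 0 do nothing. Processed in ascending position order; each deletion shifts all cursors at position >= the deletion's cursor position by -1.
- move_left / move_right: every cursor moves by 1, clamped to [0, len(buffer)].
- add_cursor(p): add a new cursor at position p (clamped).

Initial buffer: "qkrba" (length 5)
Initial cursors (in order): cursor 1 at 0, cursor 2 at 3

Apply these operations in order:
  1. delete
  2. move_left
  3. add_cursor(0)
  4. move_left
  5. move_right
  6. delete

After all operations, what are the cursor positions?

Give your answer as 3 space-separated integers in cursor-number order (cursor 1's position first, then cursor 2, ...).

Answer: 0 0 0

Derivation:
After op 1 (delete): buffer="qkba" (len 4), cursors c1@0 c2@2, authorship ....
After op 2 (move_left): buffer="qkba" (len 4), cursors c1@0 c2@1, authorship ....
After op 3 (add_cursor(0)): buffer="qkba" (len 4), cursors c1@0 c3@0 c2@1, authorship ....
After op 4 (move_left): buffer="qkba" (len 4), cursors c1@0 c2@0 c3@0, authorship ....
After op 5 (move_right): buffer="qkba" (len 4), cursors c1@1 c2@1 c3@1, authorship ....
After op 6 (delete): buffer="kba" (len 3), cursors c1@0 c2@0 c3@0, authorship ...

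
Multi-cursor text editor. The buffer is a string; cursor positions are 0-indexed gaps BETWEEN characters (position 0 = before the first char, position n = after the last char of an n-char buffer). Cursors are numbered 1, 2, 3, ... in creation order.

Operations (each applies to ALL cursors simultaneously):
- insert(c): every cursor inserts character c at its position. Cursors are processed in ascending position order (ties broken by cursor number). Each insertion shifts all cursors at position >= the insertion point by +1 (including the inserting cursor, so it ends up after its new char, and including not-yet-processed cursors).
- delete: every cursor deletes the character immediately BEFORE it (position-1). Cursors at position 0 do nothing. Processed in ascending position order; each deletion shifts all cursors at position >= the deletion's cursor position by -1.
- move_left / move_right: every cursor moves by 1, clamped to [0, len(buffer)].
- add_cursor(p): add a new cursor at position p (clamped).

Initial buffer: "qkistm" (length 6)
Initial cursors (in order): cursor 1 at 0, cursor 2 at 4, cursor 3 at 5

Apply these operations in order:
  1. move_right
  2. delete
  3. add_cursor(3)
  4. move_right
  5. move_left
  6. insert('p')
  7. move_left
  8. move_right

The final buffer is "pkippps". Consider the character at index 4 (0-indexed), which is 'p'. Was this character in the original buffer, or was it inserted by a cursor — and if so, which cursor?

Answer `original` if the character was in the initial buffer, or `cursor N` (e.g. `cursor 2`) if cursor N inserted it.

After op 1 (move_right): buffer="qkistm" (len 6), cursors c1@1 c2@5 c3@6, authorship ......
After op 2 (delete): buffer="kis" (len 3), cursors c1@0 c2@3 c3@3, authorship ...
After op 3 (add_cursor(3)): buffer="kis" (len 3), cursors c1@0 c2@3 c3@3 c4@3, authorship ...
After op 4 (move_right): buffer="kis" (len 3), cursors c1@1 c2@3 c3@3 c4@3, authorship ...
After op 5 (move_left): buffer="kis" (len 3), cursors c1@0 c2@2 c3@2 c4@2, authorship ...
After op 6 (insert('p')): buffer="pkippps" (len 7), cursors c1@1 c2@6 c3@6 c4@6, authorship 1..234.
After op 7 (move_left): buffer="pkippps" (len 7), cursors c1@0 c2@5 c3@5 c4@5, authorship 1..234.
After op 8 (move_right): buffer="pkippps" (len 7), cursors c1@1 c2@6 c3@6 c4@6, authorship 1..234.
Authorship (.=original, N=cursor N): 1 . . 2 3 4 .
Index 4: author = 3

Answer: cursor 3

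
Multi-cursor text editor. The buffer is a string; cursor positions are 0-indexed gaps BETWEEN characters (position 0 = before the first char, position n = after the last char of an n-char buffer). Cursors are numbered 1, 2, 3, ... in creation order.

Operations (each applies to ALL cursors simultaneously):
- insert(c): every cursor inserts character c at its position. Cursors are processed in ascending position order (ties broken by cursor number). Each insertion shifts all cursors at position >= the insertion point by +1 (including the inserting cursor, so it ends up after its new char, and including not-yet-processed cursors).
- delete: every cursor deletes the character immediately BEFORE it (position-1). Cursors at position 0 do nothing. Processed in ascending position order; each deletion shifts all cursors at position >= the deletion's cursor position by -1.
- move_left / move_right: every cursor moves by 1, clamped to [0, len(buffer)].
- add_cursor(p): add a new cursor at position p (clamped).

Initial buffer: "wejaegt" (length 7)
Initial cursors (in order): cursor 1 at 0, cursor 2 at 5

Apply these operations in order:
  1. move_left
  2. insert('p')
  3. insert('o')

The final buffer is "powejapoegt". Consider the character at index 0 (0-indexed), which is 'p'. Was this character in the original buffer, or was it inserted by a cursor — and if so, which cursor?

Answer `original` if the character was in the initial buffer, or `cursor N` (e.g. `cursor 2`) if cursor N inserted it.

Answer: cursor 1

Derivation:
After op 1 (move_left): buffer="wejaegt" (len 7), cursors c1@0 c2@4, authorship .......
After op 2 (insert('p')): buffer="pwejapegt" (len 9), cursors c1@1 c2@6, authorship 1....2...
After op 3 (insert('o')): buffer="powejapoegt" (len 11), cursors c1@2 c2@8, authorship 11....22...
Authorship (.=original, N=cursor N): 1 1 . . . . 2 2 . . .
Index 0: author = 1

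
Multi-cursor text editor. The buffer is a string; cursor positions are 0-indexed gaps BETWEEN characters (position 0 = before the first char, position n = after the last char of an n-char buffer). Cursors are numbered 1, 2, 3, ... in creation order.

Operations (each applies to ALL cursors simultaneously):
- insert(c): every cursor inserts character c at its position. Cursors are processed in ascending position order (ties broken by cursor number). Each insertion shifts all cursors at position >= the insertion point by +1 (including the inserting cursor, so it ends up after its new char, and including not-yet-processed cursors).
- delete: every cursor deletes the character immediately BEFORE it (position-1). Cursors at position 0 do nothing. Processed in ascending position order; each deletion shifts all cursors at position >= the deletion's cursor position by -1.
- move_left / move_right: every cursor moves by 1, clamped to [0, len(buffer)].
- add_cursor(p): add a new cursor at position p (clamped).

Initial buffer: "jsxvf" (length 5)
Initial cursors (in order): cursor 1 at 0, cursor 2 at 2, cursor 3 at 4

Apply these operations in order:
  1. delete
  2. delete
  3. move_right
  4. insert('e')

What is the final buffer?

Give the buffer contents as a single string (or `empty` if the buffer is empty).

Answer: feee

Derivation:
After op 1 (delete): buffer="jxf" (len 3), cursors c1@0 c2@1 c3@2, authorship ...
After op 2 (delete): buffer="f" (len 1), cursors c1@0 c2@0 c3@0, authorship .
After op 3 (move_right): buffer="f" (len 1), cursors c1@1 c2@1 c3@1, authorship .
After op 4 (insert('e')): buffer="feee" (len 4), cursors c1@4 c2@4 c3@4, authorship .123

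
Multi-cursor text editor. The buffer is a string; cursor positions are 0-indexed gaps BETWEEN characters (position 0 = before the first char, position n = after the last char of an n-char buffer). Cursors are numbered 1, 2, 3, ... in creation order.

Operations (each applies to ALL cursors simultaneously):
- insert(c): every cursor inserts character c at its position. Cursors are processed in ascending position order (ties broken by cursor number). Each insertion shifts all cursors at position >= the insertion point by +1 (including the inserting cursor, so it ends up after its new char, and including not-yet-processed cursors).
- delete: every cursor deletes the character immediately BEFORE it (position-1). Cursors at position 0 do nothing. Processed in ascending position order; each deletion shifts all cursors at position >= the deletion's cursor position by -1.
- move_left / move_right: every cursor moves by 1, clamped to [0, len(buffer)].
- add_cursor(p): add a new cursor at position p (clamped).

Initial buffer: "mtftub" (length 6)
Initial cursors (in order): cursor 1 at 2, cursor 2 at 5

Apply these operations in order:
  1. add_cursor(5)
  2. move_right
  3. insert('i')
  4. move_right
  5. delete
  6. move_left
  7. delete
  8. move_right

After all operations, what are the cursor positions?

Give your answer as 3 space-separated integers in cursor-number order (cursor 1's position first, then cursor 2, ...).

Answer: 3 3 3

Derivation:
After op 1 (add_cursor(5)): buffer="mtftub" (len 6), cursors c1@2 c2@5 c3@5, authorship ......
After op 2 (move_right): buffer="mtftub" (len 6), cursors c1@3 c2@6 c3@6, authorship ......
After op 3 (insert('i')): buffer="mtfitubii" (len 9), cursors c1@4 c2@9 c3@9, authorship ...1...23
After op 4 (move_right): buffer="mtfitubii" (len 9), cursors c1@5 c2@9 c3@9, authorship ...1...23
After op 5 (delete): buffer="mtfiub" (len 6), cursors c1@4 c2@6 c3@6, authorship ...1..
After op 6 (move_left): buffer="mtfiub" (len 6), cursors c1@3 c2@5 c3@5, authorship ...1..
After op 7 (delete): buffer="mtb" (len 3), cursors c1@2 c2@2 c3@2, authorship ...
After op 8 (move_right): buffer="mtb" (len 3), cursors c1@3 c2@3 c3@3, authorship ...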